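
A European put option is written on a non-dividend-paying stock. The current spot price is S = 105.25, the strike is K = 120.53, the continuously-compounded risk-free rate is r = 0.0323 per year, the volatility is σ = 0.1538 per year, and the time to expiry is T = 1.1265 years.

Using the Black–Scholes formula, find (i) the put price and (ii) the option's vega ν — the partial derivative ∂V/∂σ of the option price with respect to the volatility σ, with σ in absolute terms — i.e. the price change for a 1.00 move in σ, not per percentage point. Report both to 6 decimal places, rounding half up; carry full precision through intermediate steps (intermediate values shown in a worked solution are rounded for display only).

σ√T = 0.1538·√1.1265 = 0.163238
d₁ = (ln(S/K) + (r+σ²/2)T) / (σ√T) = (ln(105.25/120.53) + (0.0323+0.1538²/2)·1.1265) / 0.163238 = (-0.135560 + 0.049709) / 0.163238 = -0.525924
d₂ = d₁ − σ√T = -0.525924 − 0.163238 = -0.689162
e^{−rT} = e^{−0.0323·1.1265} = 0.964268
N(−d₁) = 0.700529,  N(−d₂) = 0.754639
Put price V = K·e^{−rT}·N(−d₂) − S·N(−d₁) = 87.706627 − 73.730726 = 13.975901
φ(d₁) = (1/√(2π))·e^{−d₁²/2} = 0.347415
ν = S·φ(d₁)·√T = 38.809292

price = 13.975901
ν = 38.809292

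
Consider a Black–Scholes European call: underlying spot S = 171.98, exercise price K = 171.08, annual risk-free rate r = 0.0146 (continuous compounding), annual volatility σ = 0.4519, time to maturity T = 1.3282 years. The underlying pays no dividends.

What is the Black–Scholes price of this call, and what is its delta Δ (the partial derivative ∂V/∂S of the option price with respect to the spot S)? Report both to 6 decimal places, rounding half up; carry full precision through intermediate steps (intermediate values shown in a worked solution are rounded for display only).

price = 37.033643
Δ = 0.620849

σ√T = 0.4519·√1.3282 = 0.520804
d₁ = (ln(S/K) + (r+σ²/2)T) / (σ√T) = (ln(171.98/171.08) + (0.0146+0.4519²/2)·1.3282) / 0.520804 = (0.005247 + 0.155010) / 0.520804 = 0.307711
d₂ = d₁ − σ√T = 0.307711 − 0.520804 = -0.213093
e^{−rT} = e^{−0.0146·1.3282} = 0.980795
N(d₁) = 0.620849,  N(d₂) = 0.415627
Call price V = S·N(d₁) − K·e^{−rT}·N(d₂) = 106.773571 − 69.739928 = 37.033643
Δ = N(d₁) = 0.620849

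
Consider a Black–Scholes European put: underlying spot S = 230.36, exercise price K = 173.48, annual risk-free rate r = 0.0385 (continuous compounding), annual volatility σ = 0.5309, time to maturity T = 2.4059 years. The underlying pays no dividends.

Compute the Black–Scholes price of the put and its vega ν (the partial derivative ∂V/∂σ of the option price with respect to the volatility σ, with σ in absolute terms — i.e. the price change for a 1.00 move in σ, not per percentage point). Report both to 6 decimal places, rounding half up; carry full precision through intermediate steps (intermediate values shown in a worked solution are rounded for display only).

σ√T = 0.5309·√2.4059 = 0.823477
d₁ = (ln(S/K) + (r+σ²/2)T) / (σ√T) = (ln(230.36/173.48) + (0.0385+0.5309²/2)·2.4059) / 0.823477 = (0.283581 + 0.431684) / 0.823477 = 0.868592
d₂ = d₁ − σ√T = 0.868592 − 0.823477 = 0.045115
e^{−rT} = e^{−0.0385·2.4059} = 0.911533
N(−d₁) = 0.192535,  N(−d₂) = 0.482008
Put price V = K·e^{−rT}·N(−d₂) − S·N(−d₁) = 76.221267 − 44.352418 = 31.868849
φ(d₁) = (1/√(2π))·e^{−d₁²/2} = 0.273579
ν = S·φ(d₁)·√T = 97.752717

price = 31.868849
ν = 97.752717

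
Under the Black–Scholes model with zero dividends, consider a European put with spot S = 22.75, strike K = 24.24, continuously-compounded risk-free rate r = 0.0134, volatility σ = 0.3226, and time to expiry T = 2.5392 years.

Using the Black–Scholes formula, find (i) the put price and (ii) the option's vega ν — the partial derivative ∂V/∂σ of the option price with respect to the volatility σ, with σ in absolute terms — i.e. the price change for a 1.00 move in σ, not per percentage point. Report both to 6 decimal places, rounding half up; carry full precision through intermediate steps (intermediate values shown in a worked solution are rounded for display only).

σ√T = 0.3226·√2.5392 = 0.514059
d₁ = (ln(S/K) + (r+σ²/2)T) / (σ√T) = (ln(22.75/24.24) + (0.0134+0.3226²/2)·2.5392) / 0.514059 = (-0.063439 + 0.166154) / 0.514059 = 0.199811
d₂ = d₁ − σ√T = 0.199811 − 0.514059 = -0.314248
e^{−rT} = e^{−0.0134·2.5392} = 0.966547
N(−d₁) = 0.420814,  N(−d₂) = 0.623334
Put price V = K·e^{−rT}·N(−d₂) − S·N(−d₁) = 14.604147 − 9.573525 = 5.030623
φ(d₁) = (1/√(2π))·e^{−d₁²/2} = 0.391057
ν = S·φ(d₁)·√T = 14.176547

price = 5.030623
ν = 14.176547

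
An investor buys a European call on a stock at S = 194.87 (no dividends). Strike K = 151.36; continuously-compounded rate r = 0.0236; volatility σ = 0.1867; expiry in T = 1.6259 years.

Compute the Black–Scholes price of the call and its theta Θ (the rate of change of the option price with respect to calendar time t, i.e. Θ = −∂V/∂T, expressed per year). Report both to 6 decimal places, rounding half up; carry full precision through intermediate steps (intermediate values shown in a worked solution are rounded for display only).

price = 51.345656
Θ = -5.288047

σ√T = 0.1867·√1.6259 = 0.238063
d₁ = (ln(S/K) + (r+σ²/2)T) / (σ√T) = (ln(194.87/151.36) + (0.0236+0.1867²/2)·1.6259) / 0.238063 = (0.252672 + 0.066708) / 0.238063 = 1.341579
d₂ = d₁ − σ√T = 1.341579 − 0.238063 = 1.103516
e^{−rT} = e^{−0.0236·1.6259} = 0.962356
N(d₁) = 0.910134,  N(d₂) = 0.865098
Call price V = S·N(d₁) − K·e^{−rT}·N(d₂) = 177.357745 − 126.012089 = 51.345656
φ(d₁) = (1/√(2π))·e^{−d₁²/2} = 0.162211
Θ = −S·φ(d₁)·σ/(2√T) − r·K·e^{−rT}·N(d₂) = −2.314162 − 2.973885 = -5.288047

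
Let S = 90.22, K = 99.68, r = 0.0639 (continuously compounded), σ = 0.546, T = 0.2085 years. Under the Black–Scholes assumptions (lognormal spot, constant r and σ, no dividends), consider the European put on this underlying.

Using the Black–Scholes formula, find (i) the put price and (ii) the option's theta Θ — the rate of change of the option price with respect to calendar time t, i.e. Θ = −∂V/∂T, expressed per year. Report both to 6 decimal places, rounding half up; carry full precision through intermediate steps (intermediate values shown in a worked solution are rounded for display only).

σ√T = 0.546·√0.2085 = 0.249313
d₁ = (ln(S/K) + (r+σ²/2)T) / (σ√T) = (ln(90.22/99.68) + (0.0639+0.546²/2)·0.2085) / 0.249313 = (-0.099714 + 0.044402) / 0.249313 = -0.221858
d₂ = d₁ − σ√T = -0.221858 − 0.249313 = -0.471171
e^{−rT} = e^{−0.0639·0.2085} = 0.986765
N(−d₁) = 0.587788,  N(−d₂) = 0.681241
Put price V = K·e^{−rT}·N(−d₂) − S·N(−d₁) = 67.007364 − 53.030214 = 13.977150
φ(d₁) = (1/√(2π))·e^{−d₁²/2} = 0.389244
Θ = −S·φ(d₁)·σ/(2√T) + r·K·e^{−rT}·N(−d₂) = −20.995891 + 4.281771 = -16.714120

price = 13.977150
Θ = -16.714120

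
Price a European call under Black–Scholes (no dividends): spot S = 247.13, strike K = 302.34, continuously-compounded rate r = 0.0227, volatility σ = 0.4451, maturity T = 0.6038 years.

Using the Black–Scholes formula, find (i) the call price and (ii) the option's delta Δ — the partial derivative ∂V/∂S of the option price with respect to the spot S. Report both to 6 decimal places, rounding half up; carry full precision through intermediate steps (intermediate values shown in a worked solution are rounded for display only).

price = 17.211496
Δ = 0.355528

σ√T = 0.4451·√0.6038 = 0.345863
d₁ = (ln(S/K) + (r+σ²/2)T) / (σ√T) = (ln(247.13/302.34) + (0.0227+0.4451²/2)·0.6038) / 0.345863 = (-0.201638 + 0.073517) / 0.345863 = -0.370438
d₂ = d₁ − σ√T = -0.370438 − 0.345863 = -0.716301
e^{−rT} = e^{−0.0227·0.6038} = 0.986387
N(d₁) = 0.355528,  N(d₂) = 0.236903
Call price V = S·N(d₁) − K·e^{−rT}·N(d₂) = 87.861653 − 70.650158 = 17.211496
Δ = N(d₁) = 0.355528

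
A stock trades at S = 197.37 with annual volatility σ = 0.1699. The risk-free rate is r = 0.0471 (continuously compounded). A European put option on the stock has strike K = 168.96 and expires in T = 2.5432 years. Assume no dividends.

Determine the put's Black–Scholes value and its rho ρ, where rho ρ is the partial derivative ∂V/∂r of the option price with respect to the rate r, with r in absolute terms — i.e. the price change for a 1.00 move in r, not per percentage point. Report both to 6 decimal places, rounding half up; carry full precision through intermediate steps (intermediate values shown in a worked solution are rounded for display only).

σ√T = 0.1699·√2.5432 = 0.270947
d₁ = (ln(S/K) + (r+σ²/2)T) / (σ√T) = (ln(197.37/168.96) + (0.0471+0.1699²/2)·2.5432) / 0.270947 = (0.155418 + 0.156491) / 0.270947 = 1.151182
d₂ = d₁ − σ√T = 1.151182 − 0.270947 = 0.880236
e^{−rT} = e^{−0.0471·2.5432} = 0.887111
N(−d₁) = 0.124829,  N(−d₂) = 0.189366
Put price V = K·e^{−rT}·N(−d₂) − S·N(−d₁) = 28.383348 − 24.637426 = 3.745923
ρ = −K·T·e^{−rT}·N(−d₂) = -72.184532

price = 3.745923
ρ = -72.184532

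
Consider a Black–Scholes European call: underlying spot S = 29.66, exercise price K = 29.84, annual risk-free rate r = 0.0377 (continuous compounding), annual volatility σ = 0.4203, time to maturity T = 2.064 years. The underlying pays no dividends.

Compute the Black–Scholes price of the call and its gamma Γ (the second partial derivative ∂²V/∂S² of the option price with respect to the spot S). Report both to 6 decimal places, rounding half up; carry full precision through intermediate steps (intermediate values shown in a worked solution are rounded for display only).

price = 7.867542
Γ = 0.020388

σ√T = 0.4203·√2.064 = 0.603829
d₁ = (ln(S/K) + (r+σ²/2)T) / (σ√T) = (ln(29.66/29.84) + (0.0377+0.4203²/2)·2.064) / 0.603829 = (-0.006050 + 0.260118) / 0.603829 = 0.420760
d₂ = d₁ − σ√T = 0.420760 − 0.603829 = -0.183069
e^{−rT} = e^{−0.0377·2.064} = 0.925138
N(d₁) = 0.663035,  N(d₂) = 0.427372
Call price V = S·N(d₁) − K·e^{−rT}·N(d₂) = 19.665614 − 11.798072 = 7.867542
φ(d₁) = (1/√(2π))·e^{−d₁²/2} = 0.365146
Γ = φ(d₁) / (S·σ·√T) = 0.020388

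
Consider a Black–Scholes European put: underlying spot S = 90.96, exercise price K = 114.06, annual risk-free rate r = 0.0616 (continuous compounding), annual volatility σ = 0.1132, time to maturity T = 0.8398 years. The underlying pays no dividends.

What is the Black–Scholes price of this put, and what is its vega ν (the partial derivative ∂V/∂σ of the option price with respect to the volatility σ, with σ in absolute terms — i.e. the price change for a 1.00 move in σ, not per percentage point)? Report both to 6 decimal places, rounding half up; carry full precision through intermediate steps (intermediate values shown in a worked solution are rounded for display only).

price = 17.545630
ν = 8.794714

σ√T = 0.1132·√0.8398 = 0.103737
d₁ = (ln(S/K) + (r+σ²/2)T) / (σ√T) = (ln(90.96/114.06) + (0.0616+0.1132²/2)·0.8398) / 0.103737 = (-0.226305 + 0.057112) / 0.103737 = -1.630972
d₂ = d₁ − σ√T = -1.630972 − 0.103737 = -1.734709
e^{−rT} = e^{−0.0616·0.8398} = 0.949584
N(−d₁) = 0.948552,  N(−d₂) = 0.958604
Put price V = K·e^{−rT}·N(−d₂) − S·N(−d₁) = 103.825909 − 86.280279 = 17.545630
φ(d₁) = (1/√(2π))·e^{−d₁²/2} = 0.105508
ν = S·φ(d₁)·√T = 8.794714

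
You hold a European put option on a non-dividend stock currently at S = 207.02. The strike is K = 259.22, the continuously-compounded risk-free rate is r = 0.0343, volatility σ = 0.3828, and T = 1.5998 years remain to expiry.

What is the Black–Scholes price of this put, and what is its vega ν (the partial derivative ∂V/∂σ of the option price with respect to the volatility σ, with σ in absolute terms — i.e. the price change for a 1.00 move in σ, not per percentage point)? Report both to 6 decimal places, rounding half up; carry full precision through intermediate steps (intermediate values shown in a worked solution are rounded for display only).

σ√T = 0.3828·√1.5998 = 0.484178
d₁ = (ln(S/K) + (r+σ²/2)T) / (σ√T) = (ln(207.02/259.22) + (0.0343+0.3828²/2)·1.5998) / 0.484178 = (-0.224862 + 0.172087) / 0.484178 = -0.108998
d₂ = d₁ − σ√T = -0.108998 − 0.484178 = -0.593176
e^{−rT} = e^{−0.0343·1.5998} = 0.946605
N(−d₁) = 0.543398,  N(−d₂) = 0.723468
Put price V = K·e^{−rT}·N(−d₂) − S·N(−d₁) = 177.523938 − 112.494273 = 65.029665
φ(d₁) = (1/√(2π))·e^{−d₁²/2} = 0.396579
ν = S·φ(d₁)·√T = 103.842556

price = 65.029665
ν = 103.842556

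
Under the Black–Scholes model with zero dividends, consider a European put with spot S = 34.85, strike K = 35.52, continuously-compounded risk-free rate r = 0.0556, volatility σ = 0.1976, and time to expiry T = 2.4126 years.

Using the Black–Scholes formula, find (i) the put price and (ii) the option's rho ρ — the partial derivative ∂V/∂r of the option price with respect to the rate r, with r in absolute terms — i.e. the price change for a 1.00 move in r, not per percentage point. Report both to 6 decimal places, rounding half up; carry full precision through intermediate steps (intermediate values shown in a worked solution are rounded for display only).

σ√T = 0.1976·√2.4126 = 0.306923
d₁ = (ln(S/K) + (r+σ²/2)T) / (σ√T) = (ln(34.85/35.52) + (0.0556+0.1976²/2)·2.4126) / 0.306923 = (-0.019043 + 0.181241) / 0.306923 = 0.528467
d₂ = d₁ − σ√T = 0.528467 − 0.306923 = 0.221544
e^{−rT} = e^{−0.0556·2.4126} = 0.874467
N(−d₁) = 0.298588,  N(−d₂) = 0.412335
Put price V = K·e^{−rT}·N(−d₂) − S·N(−d₁) = 12.807554 − 10.405781 = 2.401773
ρ = −K·T·e^{−rT}·N(−d₂) = -30.899505

price = 2.401773
ρ = -30.899505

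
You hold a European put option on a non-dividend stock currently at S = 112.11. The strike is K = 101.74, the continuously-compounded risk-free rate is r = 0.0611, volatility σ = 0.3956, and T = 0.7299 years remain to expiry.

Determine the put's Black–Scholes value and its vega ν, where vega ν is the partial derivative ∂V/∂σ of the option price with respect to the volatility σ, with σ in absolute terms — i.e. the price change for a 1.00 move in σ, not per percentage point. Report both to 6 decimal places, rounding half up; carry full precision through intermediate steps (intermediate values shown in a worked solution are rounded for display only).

σ√T = 0.3956·√0.7299 = 0.337978
d₁ = (ln(S/K) + (r+σ²/2)T) / (σ√T) = (ln(112.11/101.74) + (0.0611+0.3956²/2)·0.7299) / 0.337978 = (0.097060 + 0.101711) / 0.337978 = 0.588120
d₂ = d₁ − σ√T = 0.588120 − 0.337978 = 0.250142
e^{−rT} = e^{−0.0611·0.7299} = 0.956383
N(−d₁) = 0.278226,  N(−d₂) = 0.401239
Put price V = K·e^{−rT}·N(−d₂) − S·N(−d₁) = 39.041491 − 31.191912 = 7.849578
φ(d₁) = (1/√(2π))·e^{−d₁²/2} = 0.335585
ν = S·φ(d₁)·√T = 32.142390

price = 7.849578
ν = 32.142390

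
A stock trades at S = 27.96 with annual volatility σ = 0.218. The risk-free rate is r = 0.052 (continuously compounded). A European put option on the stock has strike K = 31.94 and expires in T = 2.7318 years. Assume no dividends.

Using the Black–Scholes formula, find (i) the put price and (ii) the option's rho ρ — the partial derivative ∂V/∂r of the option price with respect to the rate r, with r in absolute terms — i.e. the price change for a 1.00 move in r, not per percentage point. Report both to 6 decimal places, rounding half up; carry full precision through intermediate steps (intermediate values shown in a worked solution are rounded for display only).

price = 3.856000
ρ = -42.519676

σ√T = 0.218·√2.7318 = 0.360314
d₁ = (ln(S/K) + (r+σ²/2)T) / (σ√T) = (ln(27.96/31.94) + (0.052+0.218²/2)·2.7318) / 0.360314 = (-0.133084 + 0.206967) / 0.360314 = 0.205050
d₂ = d₁ − σ√T = 0.205050 − 0.360314 = -0.155264
e^{−rT} = e^{−0.052·2.7318} = 0.867575
N(−d₁) = 0.418766,  N(−d₂) = 0.561693
Put price V = K·e^{−rT}·N(−d₂) − S·N(−d₁) = 15.564710 − 11.708711 = 3.856000
ρ = −K·T·e^{−rT}·N(−d₂) = -42.519676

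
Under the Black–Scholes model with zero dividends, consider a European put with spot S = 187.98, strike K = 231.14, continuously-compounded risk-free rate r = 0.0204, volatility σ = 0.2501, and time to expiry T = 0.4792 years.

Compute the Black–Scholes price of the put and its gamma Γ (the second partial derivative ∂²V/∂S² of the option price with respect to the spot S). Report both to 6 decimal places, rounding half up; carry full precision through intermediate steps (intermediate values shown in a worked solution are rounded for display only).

price = 43.193402
Γ = 0.007058

σ√T = 0.2501·√0.4792 = 0.173130
d₁ = (ln(S/K) + (r+σ²/2)T) / (σ√T) = (ln(187.98/231.14) + (0.0204+0.2501²/2)·0.4792) / 0.173130 = (-0.206688 + 0.024763) / 0.173130 = -1.050803
d₂ = d₁ − σ√T = -1.050803 − 0.173130 = -1.223932
e^{−rT} = e^{−0.0204·0.4792} = 0.990272
N(−d₁) = 0.853325,  N(−d₂) = 0.889511
Put price V = K·e^{−rT}·N(−d₂) − S·N(−d₁) = 203.601504 − 160.408101 = 43.193402
φ(d₁) = (1/√(2π))·e^{−d₁²/2} = 0.229688
Γ = φ(d₁) / (S·σ·√T) = 0.007058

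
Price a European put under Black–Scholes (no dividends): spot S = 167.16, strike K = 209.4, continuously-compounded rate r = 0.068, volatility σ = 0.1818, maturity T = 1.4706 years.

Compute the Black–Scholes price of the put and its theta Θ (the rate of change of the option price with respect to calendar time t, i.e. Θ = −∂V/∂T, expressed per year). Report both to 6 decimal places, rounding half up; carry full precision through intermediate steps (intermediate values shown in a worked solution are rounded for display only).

price = 29.255962
Θ = 5.178873

σ√T = 0.1818·√1.4706 = 0.220466
d₁ = (ln(S/K) + (r+σ²/2)T) / (σ√T) = (ln(167.16/209.4) + (0.068+0.1818²/2)·1.4706) / 0.220466 = (-0.225295 + 0.124303) / 0.220466 = -0.458082
d₂ = d₁ − σ√T = -0.458082 − 0.220466 = -0.678548
e^{−rT} = e^{−0.068·1.4706} = 0.904837
N(−d₁) = 0.676553,  N(−d₂) = 0.751288
Put price V = K·e^{−rT}·N(−d₂) − S·N(−d₁) = 142.348625 − 113.092662 = 29.255962
φ(d₁) = (1/√(2π))·e^{−d₁²/2} = 0.359206
Θ = −S·φ(d₁)·σ/(2√T) + r·K·e^{−rT}·N(−d₂) = −4.500834 + 9.679706 = 5.178873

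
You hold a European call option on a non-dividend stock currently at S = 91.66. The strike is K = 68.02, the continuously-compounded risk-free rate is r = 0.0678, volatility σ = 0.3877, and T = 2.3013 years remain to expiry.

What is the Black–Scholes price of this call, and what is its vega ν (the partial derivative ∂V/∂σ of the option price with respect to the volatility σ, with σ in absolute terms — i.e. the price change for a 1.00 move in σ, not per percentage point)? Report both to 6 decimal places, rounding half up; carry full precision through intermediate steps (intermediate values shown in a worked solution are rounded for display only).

σ√T = 0.3877·√2.3013 = 0.588142
d₁ = (ln(S/K) + (r+σ²/2)T) / (σ√T) = (ln(91.66/68.02) + (0.0678+0.3877²/2)·2.3013) / 0.588142 = (0.298284 + 0.328984) / 0.588142 = 1.066524
d₂ = d₁ − σ√T = 1.066524 − 0.588142 = 0.478382
e^{−rT} = e^{−0.0678·2.3013} = 0.855535
N(d₁) = 0.856907,  N(d₂) = 0.683811
Call price V = S·N(d₁) − K·e^{−rT}·N(d₂) = 78.544066 − 39.793347 = 38.750719
φ(d₁) = (1/√(2π))·e^{−d₁²/2} = 0.225897
ν = S·φ(d₁)·√T = 31.410665

price = 38.750719
ν = 31.410665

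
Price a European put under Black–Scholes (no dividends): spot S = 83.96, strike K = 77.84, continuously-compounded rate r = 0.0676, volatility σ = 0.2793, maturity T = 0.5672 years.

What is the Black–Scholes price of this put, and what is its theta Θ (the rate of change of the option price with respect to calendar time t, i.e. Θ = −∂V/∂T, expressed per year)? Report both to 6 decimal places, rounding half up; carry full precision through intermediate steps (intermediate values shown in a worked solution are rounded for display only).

σ√T = 0.2793·√0.5672 = 0.210348
d₁ = (ln(S/K) + (r+σ²/2)T) / (σ√T) = (ln(83.96/77.84) + (0.0676+0.2793²/2)·0.5672) / 0.210348 = (0.075685 + 0.060466) / 0.210348 = 0.647264
d₂ = d₁ − σ√T = 0.647264 − 0.210348 = 0.436916
e^{−rT} = e^{−0.0676·0.5672} = 0.962383
N(−d₁) = 0.258730,  N(−d₂) = 0.331086
Put price V = K·e^{−rT}·N(−d₂) − S·N(−d₁) = 24.802287 − 21.723005 = 3.079282
φ(d₁) = (1/√(2π))·e^{−d₁²/2} = 0.323546
Θ = −S·φ(d₁)·σ/(2√T) + r·K·e^{−rT}·N(−d₂) = −5.037107 + 1.676635 = -3.360473

price = 3.079282
Θ = -3.360473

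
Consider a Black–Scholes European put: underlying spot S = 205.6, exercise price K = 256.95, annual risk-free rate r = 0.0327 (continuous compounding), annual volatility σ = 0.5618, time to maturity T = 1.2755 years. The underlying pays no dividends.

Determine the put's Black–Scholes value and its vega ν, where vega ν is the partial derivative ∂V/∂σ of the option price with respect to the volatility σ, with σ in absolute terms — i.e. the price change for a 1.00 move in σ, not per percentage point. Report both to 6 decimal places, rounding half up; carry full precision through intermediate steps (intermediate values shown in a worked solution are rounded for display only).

price = 78.891016
ν = 92.588416

σ√T = 0.5618·√1.2755 = 0.634486
d₁ = (ln(S/K) + (r+σ²/2)T) / (σ√T) = (ln(205.6/256.95) + (0.0327+0.5618²/2)·1.2755) / 0.634486 = (-0.222949 + 0.242995) / 0.634486 = 0.031594
d₂ = d₁ − σ√T = 0.031594 − 0.634486 = -0.602892
e^{−rT} = e^{−0.0327·1.2755} = 0.959149
N(−d₁) = 0.487398,  N(−d₂) = 0.726710
Put price V = K·e^{−rT}·N(−d₂) − S·N(−d₁) = 179.100015 − 100.208999 = 78.891016
φ(d₁) = (1/√(2π))·e^{−d₁²/2} = 0.398743
ν = S·φ(d₁)·√T = 92.588416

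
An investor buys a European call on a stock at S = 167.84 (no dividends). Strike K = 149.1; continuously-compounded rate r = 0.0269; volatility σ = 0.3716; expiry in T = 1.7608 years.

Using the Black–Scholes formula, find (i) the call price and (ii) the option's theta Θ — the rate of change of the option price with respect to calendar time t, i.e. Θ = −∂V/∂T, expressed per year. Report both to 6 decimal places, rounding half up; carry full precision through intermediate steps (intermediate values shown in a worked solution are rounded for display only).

σ√T = 0.3716·√1.7608 = 0.493095
d₁ = (ln(S/K) + (r+σ²/2)T) / (σ√T) = (ln(167.84/149.1) + (0.0269+0.3716²/2)·1.7608) / 0.493095 = (0.118394 + 0.168937) / 0.493095 = 0.582709
d₂ = d₁ − σ√T = 0.582709 − 0.493095 = 0.089614
e^{−rT} = e^{−0.0269·1.7608} = 0.953739
N(d₁) = 0.719955,  N(d₂) = 0.535703
Call price V = S·N(d₁) − K·e^{−rT}·N(d₂) = 120.837299 − 76.178257 = 44.659042
φ(d₁) = (1/√(2π))·e^{−d₁²/2} = 0.336649
Θ = −S·φ(d₁)·σ/(2√T) − r·K·e^{−rT}·N(d₂) = −7.911594 − 2.049195 = -9.960789

price = 44.659042
Θ = -9.960789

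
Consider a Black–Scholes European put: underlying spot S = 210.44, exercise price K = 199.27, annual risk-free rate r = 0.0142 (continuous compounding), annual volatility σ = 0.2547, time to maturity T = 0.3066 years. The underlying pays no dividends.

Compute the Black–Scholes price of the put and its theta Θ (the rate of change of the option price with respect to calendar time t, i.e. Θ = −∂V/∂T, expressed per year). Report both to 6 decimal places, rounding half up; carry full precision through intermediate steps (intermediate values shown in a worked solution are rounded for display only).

σ√T = 0.2547·√0.3066 = 0.141031
d₁ = (ln(S/K) + (r+σ²/2)T) / (σ√T) = (ln(210.44/199.27) + (0.0142+0.2547²/2)·0.3066) / 0.141031 = (0.054540 + 0.014299) / 0.141031 = 0.488109
d₂ = d₁ − σ√T = 0.488109 − 0.141031 = 0.347077
e^{−rT} = e^{−0.0142·0.3066} = 0.995656
N(−d₁) = 0.312736,  N(−d₂) = 0.364267
Put price V = K·e^{−rT}·N(−d₂) − S·N(−d₁) = 72.272067 − 65.812268 = 6.459799
φ(d₁) = (1/√(2π))·e^{−d₁²/2} = 0.354140
Θ = −S·φ(d₁)·σ/(2√T) + r·K·e^{−rT}·N(−d₂) = −17.140201 + 1.026263 = -16.113938

price = 6.459799
Θ = -16.113938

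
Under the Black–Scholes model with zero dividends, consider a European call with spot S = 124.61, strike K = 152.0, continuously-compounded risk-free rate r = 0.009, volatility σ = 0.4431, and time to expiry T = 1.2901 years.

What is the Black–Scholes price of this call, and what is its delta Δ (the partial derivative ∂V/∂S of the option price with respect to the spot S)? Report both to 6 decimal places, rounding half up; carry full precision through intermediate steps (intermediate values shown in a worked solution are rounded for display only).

price = 16.306100
Δ = 0.452211

σ√T = 0.4431·√1.2901 = 0.503284
d₁ = (ln(S/K) + (r+σ²/2)T) / (σ√T) = (ln(124.61/152.0) + (0.009+0.4431²/2)·1.2901) / 0.503284 = (-0.198692 + 0.138258) / 0.503284 = -0.120078
d₂ = d₁ − σ√T = -0.120078 − 0.503284 = -0.623362
e^{−rT} = e^{−0.009·1.2901} = 0.988456
N(d₁) = 0.452211,  N(d₂) = 0.266523
Call price V = S·N(d₁) − K·e^{−rT}·N(d₂) = 56.349992 − 40.043892 = 16.306100
Δ = N(d₁) = 0.452211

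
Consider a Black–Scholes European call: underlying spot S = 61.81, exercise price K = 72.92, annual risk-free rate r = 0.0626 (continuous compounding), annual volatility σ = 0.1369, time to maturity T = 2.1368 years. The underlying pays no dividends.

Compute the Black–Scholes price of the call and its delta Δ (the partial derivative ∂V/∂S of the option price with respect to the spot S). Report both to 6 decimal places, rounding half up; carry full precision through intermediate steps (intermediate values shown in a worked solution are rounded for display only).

price = 4.077028
Δ = 0.477066

σ√T = 0.1369·√2.1368 = 0.200118
d₁ = (ln(S/K) + (r+σ²/2)T) / (σ√T) = (ln(61.81/72.92) + (0.0626+0.1369²/2)·2.1368) / 0.200118 = (-0.165298 + 0.153787) / 0.200118 = -0.057519
d₂ = d₁ − σ√T = -0.057519 − 0.200118 = -0.257637
e^{−rT} = e^{−0.0626·2.1368} = 0.874797
N(d₁) = 0.477066,  N(d₂) = 0.398344
Call price V = S·N(d₁) − K·e^{−rT}·N(d₂) = 29.487442 − 25.410414 = 4.077028
Δ = N(d₁) = 0.477066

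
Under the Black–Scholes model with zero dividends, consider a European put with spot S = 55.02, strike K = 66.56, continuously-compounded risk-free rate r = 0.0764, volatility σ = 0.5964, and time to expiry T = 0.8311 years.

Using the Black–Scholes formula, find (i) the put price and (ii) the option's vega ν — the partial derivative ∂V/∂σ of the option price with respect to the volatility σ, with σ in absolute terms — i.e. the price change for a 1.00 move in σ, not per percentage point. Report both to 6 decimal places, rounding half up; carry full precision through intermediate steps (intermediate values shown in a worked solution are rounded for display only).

σ√T = 0.5964·√0.8311 = 0.543706
d₁ = (ln(S/K) + (r+σ²/2)T) / (σ√T) = (ln(55.02/66.56) + (0.0764+0.5964²/2)·0.8311) / 0.543706 = (-0.190407 + 0.211304) / 0.543706 = 0.038435
d₂ = d₁ − σ√T = 0.038435 − 0.543706 = -0.505271
e^{−rT} = e^{−0.0764·0.8311} = 0.938478
N(−d₁) = 0.484671,  N(−d₂) = 0.693316
Put price V = K·e^{−rT}·N(−d₂) − S·N(−d₁) = 43.308037 − 26.666573 = 16.641464
φ(d₁) = (1/√(2π))·e^{−d₁²/2} = 0.398648
ν = S·φ(d₁)·√T = 19.995696

price = 16.641464
ν = 19.995696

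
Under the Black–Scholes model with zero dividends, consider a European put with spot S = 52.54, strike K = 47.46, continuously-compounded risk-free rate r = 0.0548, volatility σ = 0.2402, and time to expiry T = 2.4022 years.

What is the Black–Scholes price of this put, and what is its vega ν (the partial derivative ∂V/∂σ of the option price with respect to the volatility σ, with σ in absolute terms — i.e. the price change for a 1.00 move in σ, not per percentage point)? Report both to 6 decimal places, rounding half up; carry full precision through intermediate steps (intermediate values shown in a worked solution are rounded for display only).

price = 2.783910
ν = 23.346257

σ√T = 0.2402·√2.4022 = 0.372287
d₁ = (ln(S/K) + (r+σ²/2)T) / (σ√T) = (ln(52.54/47.46) + (0.0548+0.2402²/2)·2.4022) / 0.372287 = (0.101688 + 0.200939) / 0.372287 = 0.812886
d₂ = d₁ − σ√T = 0.812886 − 0.372287 = 0.440600
e^{−rT} = e^{−0.0548·2.4022} = 0.876656
N(−d₁) = 0.208142,  N(−d₂) = 0.329751
Put price V = K·e^{−rT}·N(−d₂) − S·N(−d₁) = 13.719671 − 10.935761 = 2.783910
φ(d₁) = (1/√(2π))·e^{−d₁²/2} = 0.286697
ν = S·φ(d₁)·√T = 23.346257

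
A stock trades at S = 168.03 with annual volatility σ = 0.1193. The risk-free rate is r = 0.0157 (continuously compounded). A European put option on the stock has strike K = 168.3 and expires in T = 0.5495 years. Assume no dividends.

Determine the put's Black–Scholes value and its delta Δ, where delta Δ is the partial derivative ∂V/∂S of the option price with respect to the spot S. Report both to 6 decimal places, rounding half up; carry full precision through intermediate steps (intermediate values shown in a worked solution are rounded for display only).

σ√T = 0.1193·√0.5495 = 0.088435
d₁ = (ln(S/K) + (r+σ²/2)T) / (σ√T) = (ln(168.03/168.3) + (0.0157+0.1193²/2)·0.5495) / 0.088435 = (-0.001606 + 0.012538) / 0.088435 = 0.123616
d₂ = d₁ − σ√T = 0.123616 − 0.088435 = 0.035181
e^{−rT} = e^{−0.0157·0.5495} = 0.991410
N(−d₁) = 0.450810,  N(−d₂) = 0.485968
Put price V = K·e^{−rT}·N(−d₂) − S·N(−d₁) = 81.085819 − 75.749565 = 5.336253
Δ = −N(−d₁) = -0.450810

price = 5.336253
Δ = -0.450810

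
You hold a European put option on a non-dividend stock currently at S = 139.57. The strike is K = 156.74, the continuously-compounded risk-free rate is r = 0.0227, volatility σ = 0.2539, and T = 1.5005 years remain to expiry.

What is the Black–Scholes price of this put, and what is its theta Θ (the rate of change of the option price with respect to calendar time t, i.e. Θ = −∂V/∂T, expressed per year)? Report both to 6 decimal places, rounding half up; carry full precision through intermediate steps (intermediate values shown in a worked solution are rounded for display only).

σ√T = 0.2539·√1.5005 = 0.311015
d₁ = (ln(S/K) + (r+σ²/2)T) / (σ√T) = (ln(139.57/156.74) + (0.0227+0.2539²/2)·1.5005) / 0.311015 = (-0.116022 + 0.082426) / 0.311015 = -0.108020
d₂ = d₁ − σ√T = -0.108020 − 0.311015 = -0.419034
e^{−rT} = e^{−0.0227·1.5005} = 0.966512
N(−d₁) = 0.543010,  N(−d₂) = 0.662404
Put price V = K·e^{−rT}·N(−d₂) − S·N(−d₁) = 100.348401 − 75.787909 = 24.560493
φ(d₁) = (1/√(2π))·e^{−d₁²/2} = 0.396622
Θ = −S·φ(d₁)·σ/(2√T) + r·K·e^{−rT}·N(−d₂) = −5.736977 + 2.277909 = -3.459068

price = 24.560493
Θ = -3.459068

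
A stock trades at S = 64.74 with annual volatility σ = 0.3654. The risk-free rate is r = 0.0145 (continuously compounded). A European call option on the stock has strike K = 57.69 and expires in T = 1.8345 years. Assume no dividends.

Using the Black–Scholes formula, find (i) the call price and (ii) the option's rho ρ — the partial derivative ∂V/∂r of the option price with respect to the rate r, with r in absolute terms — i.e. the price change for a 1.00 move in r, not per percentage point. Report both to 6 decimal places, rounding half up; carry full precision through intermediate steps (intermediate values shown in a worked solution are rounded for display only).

σ√T = 0.3654·√1.8345 = 0.494911
d₁ = (ln(S/K) + (r+σ²/2)T) / (σ√T) = (ln(64.74/57.69) + (0.0145+0.3654²/2)·1.8345) / 0.494911 = (0.115295 + 0.149069) / 0.494911 = 0.534165
d₂ = d₁ − σ√T = 0.534165 − 0.494911 = 0.039254
e^{−rT} = e^{−0.0145·1.8345} = 0.973750
N(d₁) = 0.703386,  N(d₂) = 0.515656
Call price V = S·N(d₁) − K·e^{−rT}·N(d₂) = 45.537227 − 28.967311 = 16.569917
ρ = K·T·e^{−rT}·N(d₂) = 53.140531

price = 16.569917
ρ = 53.140531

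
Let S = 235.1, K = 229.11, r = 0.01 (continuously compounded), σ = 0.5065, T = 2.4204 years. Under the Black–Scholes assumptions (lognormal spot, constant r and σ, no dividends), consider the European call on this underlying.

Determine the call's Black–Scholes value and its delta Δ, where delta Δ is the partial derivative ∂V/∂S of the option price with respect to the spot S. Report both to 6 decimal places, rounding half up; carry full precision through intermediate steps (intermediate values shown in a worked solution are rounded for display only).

price = 76.150181
Δ = 0.676332

σ√T = 0.5065·√2.4204 = 0.787994
d₁ = (ln(S/K) + (r+σ²/2)T) / (σ√T) = (ln(235.1/229.11) + (0.01+0.5065²/2)·2.4204) / 0.787994 = (0.025809 + 0.334671) / 0.787994 = 0.457465
d₂ = d₁ − σ√T = 0.457465 − 0.787994 = -0.330529
e^{−rT} = e^{−0.01·2.4204} = 0.976087
N(d₁) = 0.676332,  N(d₂) = 0.370500
Call price V = S·N(d₁) − K·e^{−rT}·N(d₂) = 159.005594 − 82.855413 = 76.150181
Δ = N(d₁) = 0.676332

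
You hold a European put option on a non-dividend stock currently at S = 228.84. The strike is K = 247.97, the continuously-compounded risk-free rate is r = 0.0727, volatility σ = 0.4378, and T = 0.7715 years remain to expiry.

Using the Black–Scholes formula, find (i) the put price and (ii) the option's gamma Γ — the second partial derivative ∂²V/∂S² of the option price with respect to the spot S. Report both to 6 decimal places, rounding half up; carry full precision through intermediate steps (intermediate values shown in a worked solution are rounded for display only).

price = 38.189902
Γ = 0.004496

σ√T = 0.4378·√0.7715 = 0.384542
d₁ = (ln(S/K) + (r+σ²/2)T) / (σ√T) = (ln(228.84/247.97) + (0.0727+0.4378²/2)·0.7715) / 0.384542 = (-0.080285 + 0.130024) / 0.384542 = 0.129348
d₂ = d₁ − σ√T = 0.129348 − 0.384542 = -0.255194
e^{−rT} = e^{−0.0727·0.7715} = 0.945456
N(−d₁) = 0.448541,  N(−d₂) = 0.600713
Put price V = K·e^{−rT}·N(−d₂) − S·N(−d₁) = 140.834088 − 102.644186 = 38.189902
φ(d₁) = (1/√(2π))·e^{−d₁²/2} = 0.395619
Γ = φ(d₁) / (S·σ·√T) = 0.004496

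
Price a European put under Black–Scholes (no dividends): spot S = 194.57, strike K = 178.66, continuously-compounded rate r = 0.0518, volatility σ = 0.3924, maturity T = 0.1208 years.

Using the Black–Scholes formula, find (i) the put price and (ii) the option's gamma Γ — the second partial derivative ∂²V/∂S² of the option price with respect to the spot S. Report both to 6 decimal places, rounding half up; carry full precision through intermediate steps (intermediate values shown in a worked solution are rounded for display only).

price = 3.795701
Γ = 0.011437

σ√T = 0.3924·√0.1208 = 0.136384
d₁ = (ln(S/K) + (r+σ²/2)T) / (σ√T) = (ln(194.57/178.66) + (0.0518+0.3924²/2)·0.1208) / 0.136384 = (0.085307 + 0.015558) / 0.136384 = 0.739569
d₂ = d₁ − σ√T = 0.739569 − 0.136384 = 0.603185
e^{−rT} = e^{−0.0518·0.1208} = 0.993762
N(−d₁) = 0.229781,  N(−d₂) = 0.273193
Put price V = K·e^{−rT}·N(−d₂) − S·N(−d₁) = 48.504156 − 44.708456 = 3.795701
φ(d₁) = (1/√(2π))·e^{−d₁²/2} = 0.303486
Γ = φ(d₁) / (S·σ·√T) = 0.011437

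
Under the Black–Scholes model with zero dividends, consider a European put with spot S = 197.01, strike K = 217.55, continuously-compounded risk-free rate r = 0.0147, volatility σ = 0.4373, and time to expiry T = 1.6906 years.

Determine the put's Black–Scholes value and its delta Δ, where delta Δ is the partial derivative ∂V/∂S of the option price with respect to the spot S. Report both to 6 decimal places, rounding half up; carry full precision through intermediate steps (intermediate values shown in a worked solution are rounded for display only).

price = 53.775107
Δ = -0.438970

σ√T = 0.4373·√1.6906 = 0.568591
d₁ = (ln(S/K) + (r+σ²/2)T) / (σ√T) = (ln(197.01/217.55) + (0.0147+0.4373²/2)·1.6906) / 0.568591 = (-0.099174 + 0.186500) / 0.568591 = 0.153582
d₂ = d₁ − σ√T = 0.153582 − 0.568591 = -0.415009
e^{−rT} = e^{−0.0147·1.6906} = 0.975454
N(−d₁) = 0.438970,  N(−d₂) = 0.660932
Put price V = K·e^{−rT}·N(−d₂) − S·N(−d₁) = 140.256510 − 86.481403 = 53.775107
Δ = −N(−d₁) = -0.438970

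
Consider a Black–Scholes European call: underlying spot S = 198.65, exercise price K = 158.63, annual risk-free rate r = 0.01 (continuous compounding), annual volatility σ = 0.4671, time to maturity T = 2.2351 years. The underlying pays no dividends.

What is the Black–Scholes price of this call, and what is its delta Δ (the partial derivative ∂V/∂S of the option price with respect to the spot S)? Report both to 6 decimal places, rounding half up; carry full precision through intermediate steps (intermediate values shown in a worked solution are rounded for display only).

price = 72.918682
Δ = 0.759074

σ√T = 0.4671·√2.2351 = 0.698326
d₁ = (ln(S/K) + (r+σ²/2)T) / (σ√T) = (ln(198.65/158.63) + (0.01+0.4671²/2)·2.2351) / 0.698326 = (0.224970 + 0.266181) / 0.698326 = 0.703326
d₂ = d₁ − σ√T = 0.703326 − 0.698326 = 0.005000
e^{−rT} = e^{−0.01·2.2351} = 0.977897
N(d₁) = 0.759074,  N(d₂) = 0.501995
Call price V = S·N(d₁) − K·e^{−rT}·N(d₂) = 150.789972 − 77.871290 = 72.918682
Δ = N(d₁) = 0.759074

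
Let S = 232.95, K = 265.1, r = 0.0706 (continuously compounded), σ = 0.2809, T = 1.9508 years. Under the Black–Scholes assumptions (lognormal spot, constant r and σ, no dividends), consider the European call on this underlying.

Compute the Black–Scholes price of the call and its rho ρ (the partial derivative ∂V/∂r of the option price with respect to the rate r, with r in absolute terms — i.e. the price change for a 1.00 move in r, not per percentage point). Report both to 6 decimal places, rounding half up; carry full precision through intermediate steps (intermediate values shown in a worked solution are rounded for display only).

σ√T = 0.2809·√1.9508 = 0.392336
d₁ = (ln(S/K) + (r+σ²/2)T) / (σ√T) = (ln(232.95/265.1) + (0.0706+0.2809²/2)·1.9508) / 0.392336 = (-0.129283 + 0.214690) / 0.392336 = 0.217688
d₂ = d₁ − σ√T = 0.217688 − 0.392336 = -0.174648
e^{−rT} = e^{−0.0706·1.9508} = 0.871337
N(d₁) = 0.586164,  N(d₂) = 0.430678
Call price V = S·N(d₁) − K·e^{−rT}·N(d₂) = 136.546908 − 99.482989 = 37.063919
ρ = K·T·e^{−rT}·N(d₂) = 194.071415

price = 37.063919
ρ = 194.071415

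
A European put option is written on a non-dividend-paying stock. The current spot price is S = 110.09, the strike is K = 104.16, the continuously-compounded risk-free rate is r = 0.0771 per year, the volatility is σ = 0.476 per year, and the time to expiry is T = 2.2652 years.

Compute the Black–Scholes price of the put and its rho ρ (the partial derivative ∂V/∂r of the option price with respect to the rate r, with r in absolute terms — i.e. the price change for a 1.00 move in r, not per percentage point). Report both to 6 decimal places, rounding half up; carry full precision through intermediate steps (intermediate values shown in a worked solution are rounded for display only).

price = 17.674443
ρ = -102.001616

σ√T = 0.476·√2.2652 = 0.716408
d₁ = (ln(S/K) + (r+σ²/2)T) / (σ√T) = (ln(110.09/104.16) + (0.0771+0.476²/2)·2.2652) / 0.716408 = (0.055370 + 0.431267) / 0.716408 = 0.679274
d₂ = d₁ − σ√T = 0.679274 − 0.716408 = -0.037134
e^{−rT} = e^{−0.0771·2.2652} = 0.839753
N(−d₁) = 0.248482,  N(−d₂) = 0.514811
Put price V = K·e^{−rT}·N(−d₂) − S·N(−d₁) = 45.029850 − 27.355407 = 17.674443
ρ = −K·T·e^{−rT}·N(−d₂) = -102.001616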